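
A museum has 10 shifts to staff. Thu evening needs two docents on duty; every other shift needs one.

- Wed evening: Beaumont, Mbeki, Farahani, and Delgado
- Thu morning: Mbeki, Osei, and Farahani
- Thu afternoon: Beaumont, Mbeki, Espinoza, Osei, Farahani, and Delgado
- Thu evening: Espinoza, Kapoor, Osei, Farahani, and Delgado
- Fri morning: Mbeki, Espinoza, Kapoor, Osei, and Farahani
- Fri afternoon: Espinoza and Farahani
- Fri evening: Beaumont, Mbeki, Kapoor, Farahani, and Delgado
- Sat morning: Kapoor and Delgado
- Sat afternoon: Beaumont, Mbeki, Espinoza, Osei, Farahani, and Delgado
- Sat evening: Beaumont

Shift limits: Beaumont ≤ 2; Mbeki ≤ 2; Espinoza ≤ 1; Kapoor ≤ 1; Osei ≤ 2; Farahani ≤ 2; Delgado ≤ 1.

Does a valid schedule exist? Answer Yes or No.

Sat evening can only be covered by Beaumont, so that assignment is forced.
One valid schedule: Wed evening→Beaumont, Thu morning→Mbeki, Thu afternoon→Osei, Thu evening→Farahani+Delgado, Fri morning→Mbeki, Fri afternoon→Espinoza, Fri evening→Farahani, Sat morning→Kapoor, Sat afternoon→Osei, Sat evening→Beaumont.
Loads: Beaumont 2/2, Mbeki 2/2, Espinoza 1/1, Kapoor 1/1, Osei 2/2, Farahani 2/2, Delgado 1/1 — all within limits.

Yes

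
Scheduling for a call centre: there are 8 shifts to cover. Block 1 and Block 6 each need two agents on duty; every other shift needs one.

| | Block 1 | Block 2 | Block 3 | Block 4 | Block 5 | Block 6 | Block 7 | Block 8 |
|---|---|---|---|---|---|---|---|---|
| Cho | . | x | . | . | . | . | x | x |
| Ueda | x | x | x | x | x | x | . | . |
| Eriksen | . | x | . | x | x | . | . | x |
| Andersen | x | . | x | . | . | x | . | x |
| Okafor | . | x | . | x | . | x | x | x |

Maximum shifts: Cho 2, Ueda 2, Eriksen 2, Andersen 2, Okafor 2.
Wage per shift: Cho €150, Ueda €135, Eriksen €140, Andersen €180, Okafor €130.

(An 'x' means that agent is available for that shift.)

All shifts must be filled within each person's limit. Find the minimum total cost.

Block 1 can only be covered by Ueda and Andersen, so that assignment is forced.
Picking the cheapest available agent for each shift independently would cost €1370, but that ignores the shift limits.
An optimal schedule: Block 1→Ueda+Andersen, Block 2→Cho, Block 3→Ueda, Block 4→Eriksen, Block 5→Eriksen, Block 6→Andersen+Okafor, Block 7→Cho, Block 8→Okafor.
Total: 135 + 180 + 150 + 135 + 140 + 140 + 180 + 130 + 150 + 130 = €1470.

€1470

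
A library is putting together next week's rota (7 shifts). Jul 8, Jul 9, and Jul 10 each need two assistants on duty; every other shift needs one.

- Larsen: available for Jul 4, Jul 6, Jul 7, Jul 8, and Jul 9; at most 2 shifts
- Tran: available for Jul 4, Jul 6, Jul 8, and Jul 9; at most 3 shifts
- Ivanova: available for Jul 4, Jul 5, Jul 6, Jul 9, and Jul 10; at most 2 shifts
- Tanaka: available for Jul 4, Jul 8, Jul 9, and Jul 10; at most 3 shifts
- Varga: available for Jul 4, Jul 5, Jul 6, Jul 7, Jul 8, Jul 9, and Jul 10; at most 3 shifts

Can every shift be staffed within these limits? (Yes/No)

One valid schedule: Jul 4→Tran, Jul 5→Ivanova, Jul 6→Larsen, Jul 7→Larsen, Jul 8→Tran+Tanaka, Jul 9→Tran+Tanaka, Jul 10→Ivanova+Tanaka.
Loads: Larsen 2/2, Tran 3/3, Ivanova 2/2, Tanaka 3/3, Varga 0/3 — all within limits.

Yes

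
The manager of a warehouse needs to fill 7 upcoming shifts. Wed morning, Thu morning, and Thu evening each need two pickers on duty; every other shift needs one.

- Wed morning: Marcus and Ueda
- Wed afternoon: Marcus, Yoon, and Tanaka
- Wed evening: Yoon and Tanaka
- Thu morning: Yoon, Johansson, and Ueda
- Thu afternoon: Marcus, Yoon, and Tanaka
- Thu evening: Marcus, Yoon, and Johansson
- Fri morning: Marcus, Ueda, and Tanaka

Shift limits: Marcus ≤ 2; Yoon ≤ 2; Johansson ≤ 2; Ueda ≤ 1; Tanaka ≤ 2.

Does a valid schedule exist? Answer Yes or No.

No

Total capacity is 2+2+2+1+2 = 9 but 10 worker-slots are needed — infeasible.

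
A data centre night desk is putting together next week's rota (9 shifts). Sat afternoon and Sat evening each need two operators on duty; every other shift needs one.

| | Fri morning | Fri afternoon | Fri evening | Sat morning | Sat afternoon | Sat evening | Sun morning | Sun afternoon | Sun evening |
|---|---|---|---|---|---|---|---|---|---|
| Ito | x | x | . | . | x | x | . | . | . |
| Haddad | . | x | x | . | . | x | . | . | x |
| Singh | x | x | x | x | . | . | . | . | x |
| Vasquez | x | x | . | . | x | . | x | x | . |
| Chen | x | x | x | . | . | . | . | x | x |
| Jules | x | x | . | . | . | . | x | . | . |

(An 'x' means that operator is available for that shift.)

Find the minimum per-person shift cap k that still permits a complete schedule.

2

With 6 operators and 11 worker-slots to fill, someone must work at least ⌈11/6⌉ = 2 shifts, so k ≥ 2.
k = 2 works: Fri morning→Chen, Fri afternoon→Jules, Fri evening→Haddad, Sat morning→Singh, Sat afternoon→Ito+Vasquez, Sat evening→Ito+Haddad, Sun morning→Vasquez, Sun afternoon→Chen, Sun evening→Singh.
Loads: Ito 2, Haddad 2, Singh 2, Vasquez 2, Chen 2, Jules 1 — all ≤ 2.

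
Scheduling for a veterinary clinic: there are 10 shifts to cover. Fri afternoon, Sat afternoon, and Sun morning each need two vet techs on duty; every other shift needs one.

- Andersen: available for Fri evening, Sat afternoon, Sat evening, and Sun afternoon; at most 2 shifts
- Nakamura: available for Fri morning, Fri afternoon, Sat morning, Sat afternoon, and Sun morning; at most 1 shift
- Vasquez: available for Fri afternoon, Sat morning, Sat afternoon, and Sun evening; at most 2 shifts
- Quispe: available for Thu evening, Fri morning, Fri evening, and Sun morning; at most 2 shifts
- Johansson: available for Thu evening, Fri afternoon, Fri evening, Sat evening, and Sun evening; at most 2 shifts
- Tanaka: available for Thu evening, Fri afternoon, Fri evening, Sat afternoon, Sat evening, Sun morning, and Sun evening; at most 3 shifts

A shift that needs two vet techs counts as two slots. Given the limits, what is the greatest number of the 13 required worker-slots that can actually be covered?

12

Total capacity across all vet techs is 2+1+2+2+2+3 = 12, and 13 slots are needed, so at most 12 can be filled.
An assignment achieving 12: Thu evening→Quispe, Fri morning→Nakamura, Fri afternoon→Johansson+Tanaka, Fri evening→Johansson, Sat morning→Vasquez, Sat afternoon→Tanaka, Sat evening→Andersen, Sun morning→Quispe+Tanaka, Sun afternoon→Andersen, Sun evening→Vasquez.
Loads: Andersen 2/2, Nakamura 1/1, Vasquez 2/2, Quispe 2/2, Johansson 2/2, Tanaka 3/3.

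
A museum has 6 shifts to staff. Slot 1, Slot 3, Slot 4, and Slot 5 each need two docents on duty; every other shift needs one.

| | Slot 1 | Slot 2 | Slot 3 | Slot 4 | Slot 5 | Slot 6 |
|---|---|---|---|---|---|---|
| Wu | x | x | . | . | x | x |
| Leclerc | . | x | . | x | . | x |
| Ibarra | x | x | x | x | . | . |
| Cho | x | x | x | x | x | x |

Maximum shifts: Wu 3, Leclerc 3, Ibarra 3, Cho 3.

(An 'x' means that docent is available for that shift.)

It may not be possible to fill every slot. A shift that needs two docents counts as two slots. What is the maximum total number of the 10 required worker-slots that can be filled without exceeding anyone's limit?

10

Total capacity across all docents is 3+3+3+3 = 12, and 10 slots are needed, so at most 10 can be filled.
An assignment achieving 10: Slot 1→Wu+Ibarra, Slot 2→Leclerc, Slot 3→Ibarra+Cho, Slot 4→Leclerc+Ibarra, Slot 5→Wu+Cho, Slot 6→Wu.
Loads: Wu 3/3, Leclerc 2/3, Ibarra 3/3, Cho 2/3.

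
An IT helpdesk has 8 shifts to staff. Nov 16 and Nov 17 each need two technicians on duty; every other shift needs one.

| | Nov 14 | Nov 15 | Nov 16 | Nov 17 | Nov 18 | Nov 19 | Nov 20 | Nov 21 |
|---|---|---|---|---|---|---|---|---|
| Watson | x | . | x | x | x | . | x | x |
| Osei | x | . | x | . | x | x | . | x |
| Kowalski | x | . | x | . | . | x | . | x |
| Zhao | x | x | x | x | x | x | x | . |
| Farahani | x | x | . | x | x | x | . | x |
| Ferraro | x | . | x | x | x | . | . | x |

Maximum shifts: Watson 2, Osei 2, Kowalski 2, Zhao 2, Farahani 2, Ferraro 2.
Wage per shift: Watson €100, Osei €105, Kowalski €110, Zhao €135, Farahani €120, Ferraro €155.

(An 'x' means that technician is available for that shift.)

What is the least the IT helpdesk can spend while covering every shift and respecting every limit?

€1140

Picking the cheapest available technician for each shift independently would cost €1050, but that ignores the shift limits.
An optimal schedule: Nov 14→Kowalski, Nov 15→Farahani, Nov 16→Kowalski+Zhao, Nov 17→Farahani+Zhao, Nov 18→Watson, Nov 19→Osei, Nov 20→Watson, Nov 21→Osei.
Total: 110 + 120 + 110 + 135 + 120 + 135 + 100 + 105 + 100 + 105 = €1140.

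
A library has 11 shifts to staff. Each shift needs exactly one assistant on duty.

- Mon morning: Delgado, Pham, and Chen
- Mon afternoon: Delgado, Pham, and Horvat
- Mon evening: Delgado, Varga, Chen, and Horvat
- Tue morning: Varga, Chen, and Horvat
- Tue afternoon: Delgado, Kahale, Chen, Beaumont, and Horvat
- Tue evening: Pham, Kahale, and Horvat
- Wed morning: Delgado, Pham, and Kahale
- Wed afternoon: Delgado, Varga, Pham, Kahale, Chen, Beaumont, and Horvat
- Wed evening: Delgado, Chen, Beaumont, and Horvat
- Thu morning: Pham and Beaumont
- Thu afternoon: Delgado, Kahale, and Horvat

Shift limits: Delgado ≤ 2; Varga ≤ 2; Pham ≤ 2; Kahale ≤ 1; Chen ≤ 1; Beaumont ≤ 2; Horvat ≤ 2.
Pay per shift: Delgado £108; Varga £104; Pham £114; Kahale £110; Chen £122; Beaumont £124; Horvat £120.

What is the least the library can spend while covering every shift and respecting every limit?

£1248

Picking the cheapest available assistant for each shift independently would cost £1184, but that ignores the shift limits.
An optimal schedule: Mon morning→Delgado, Mon afternoon→Delgado, Mon evening→Varga, Tue morning→Varga, Tue afternoon→Chen, Tue evening→Kahale, Wed morning→Pham, Wed afternoon→Beaumont, Wed evening→Horvat, Thu morning→Pham, Thu afternoon→Horvat.
Total: 108 + 108 + 104 + 104 + 122 + 110 + 114 + 124 + 120 + 114 + 120 = £1248.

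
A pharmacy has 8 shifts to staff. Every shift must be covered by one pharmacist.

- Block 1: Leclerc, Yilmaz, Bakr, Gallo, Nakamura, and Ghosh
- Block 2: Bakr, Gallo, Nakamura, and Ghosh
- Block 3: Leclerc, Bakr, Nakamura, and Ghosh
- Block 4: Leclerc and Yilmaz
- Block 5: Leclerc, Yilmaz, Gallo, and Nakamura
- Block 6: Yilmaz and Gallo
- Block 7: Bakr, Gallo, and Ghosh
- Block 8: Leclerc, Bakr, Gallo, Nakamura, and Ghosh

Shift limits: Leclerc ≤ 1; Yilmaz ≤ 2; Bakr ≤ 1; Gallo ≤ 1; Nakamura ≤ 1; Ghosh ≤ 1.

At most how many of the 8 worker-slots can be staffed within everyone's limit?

7

Total capacity across all pharmacists is 1+2+1+1+1+1 = 7, and 8 slots are needed, so at most 7 can be filled.
An assignment achieving 7: Block 2→Gallo, Block 3→Nakamura, Block 4→Leclerc, Block 5→Yilmaz, Block 6→Yilmaz, Block 7→Bakr, Block 8→Ghosh.
Loads: Leclerc 1/1, Yilmaz 2/2, Bakr 1/1, Gallo 1/1, Nakamura 1/1, Ghosh 1/1.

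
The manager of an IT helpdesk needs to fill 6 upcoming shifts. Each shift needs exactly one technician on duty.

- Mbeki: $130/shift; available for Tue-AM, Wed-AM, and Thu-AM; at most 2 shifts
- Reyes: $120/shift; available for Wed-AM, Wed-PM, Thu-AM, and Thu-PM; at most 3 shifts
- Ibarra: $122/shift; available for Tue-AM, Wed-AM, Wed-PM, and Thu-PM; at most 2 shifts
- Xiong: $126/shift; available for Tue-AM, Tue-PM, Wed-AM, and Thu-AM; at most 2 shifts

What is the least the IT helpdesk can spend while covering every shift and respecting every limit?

Tue-PM can only be covered by Xiong, so that assignment is forced.
Picking the cheapest available technician for each shift independently would cost $728, but that ignores the shift limits.
An optimal schedule: Tue-AM→Ibarra, Tue-PM→Xiong, Wed-AM→Ibarra, Wed-PM→Reyes, Thu-AM→Reyes, Thu-PM→Reyes.
Total: 122 + 126 + 122 + 120 + 120 + 120 = $730.

$730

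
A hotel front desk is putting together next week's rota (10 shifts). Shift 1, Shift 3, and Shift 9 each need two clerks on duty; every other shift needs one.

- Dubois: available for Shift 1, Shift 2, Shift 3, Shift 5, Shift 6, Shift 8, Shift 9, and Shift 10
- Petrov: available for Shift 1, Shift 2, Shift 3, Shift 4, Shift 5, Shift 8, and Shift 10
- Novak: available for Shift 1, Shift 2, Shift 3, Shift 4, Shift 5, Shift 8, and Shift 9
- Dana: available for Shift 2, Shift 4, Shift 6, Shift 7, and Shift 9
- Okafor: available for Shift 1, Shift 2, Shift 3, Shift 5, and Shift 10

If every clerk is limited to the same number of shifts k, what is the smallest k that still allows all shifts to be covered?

With 5 clerks and 13 worker-slots to fill, someone must work at least ⌈13/5⌉ = 3 shifts, so k ≥ 3.
k = 3 works: Shift 1→Novak+Okafor, Shift 2→Dana, Shift 3→Novak+Okafor, Shift 4→Petrov, Shift 5→Petrov, Shift 6→Dubois, Shift 7→Dana, Shift 8→Dubois, Shift 9→Dubois+Novak, Shift 10→Petrov.
Loads: Dubois 3, Petrov 3, Novak 3, Dana 2, Okafor 2 — all ≤ 3.

3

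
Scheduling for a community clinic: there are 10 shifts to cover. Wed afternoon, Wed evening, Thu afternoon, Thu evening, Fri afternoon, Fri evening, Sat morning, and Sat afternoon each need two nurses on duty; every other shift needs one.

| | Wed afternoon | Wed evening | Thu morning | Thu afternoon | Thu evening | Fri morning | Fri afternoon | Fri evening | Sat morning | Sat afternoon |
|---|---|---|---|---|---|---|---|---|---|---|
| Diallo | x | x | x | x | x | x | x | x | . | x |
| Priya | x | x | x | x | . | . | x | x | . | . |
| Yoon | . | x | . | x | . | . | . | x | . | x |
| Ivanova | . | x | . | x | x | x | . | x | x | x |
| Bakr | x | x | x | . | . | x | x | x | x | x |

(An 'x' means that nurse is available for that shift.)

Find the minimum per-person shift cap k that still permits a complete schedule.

With 5 nurses and 18 worker-slots to fill, someone must work at least ⌈18/5⌉ = 4 shifts, so k ≥ 4.
k = 4 works: Wed afternoon→Diallo+Priya, Wed evening→Priya+Yoon, Thu morning→Diallo, Thu afternoon→Priya+Yoon, Thu evening→Diallo+Ivanova, Fri morning→Diallo, Fri afternoon→Priya+Bakr, Fri evening→Yoon+Ivanova, Sat morning→Ivanova+Bakr, Sat afternoon→Yoon+Ivanova.
Loads: Diallo 4, Priya 4, Yoon 4, Ivanova 4, Bakr 2 — all ≤ 4.

4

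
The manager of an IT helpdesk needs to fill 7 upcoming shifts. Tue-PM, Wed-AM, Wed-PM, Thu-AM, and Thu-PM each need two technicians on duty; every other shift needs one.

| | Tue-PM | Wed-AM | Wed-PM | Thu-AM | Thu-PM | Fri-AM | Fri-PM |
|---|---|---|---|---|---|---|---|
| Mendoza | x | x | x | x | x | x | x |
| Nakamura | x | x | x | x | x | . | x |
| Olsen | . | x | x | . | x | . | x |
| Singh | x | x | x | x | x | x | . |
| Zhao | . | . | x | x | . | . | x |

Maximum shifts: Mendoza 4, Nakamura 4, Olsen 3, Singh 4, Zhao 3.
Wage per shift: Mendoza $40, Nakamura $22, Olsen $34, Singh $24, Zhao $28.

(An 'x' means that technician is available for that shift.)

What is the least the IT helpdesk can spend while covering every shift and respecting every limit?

$302

Picking the cheapest available technician for each shift independently would cost $276, but that ignores the shift limits.
An optimal schedule: Tue-PM→Nakamura+Singh, Wed-AM→Nakamura+Singh, Wed-PM→Zhao+Olsen, Thu-AM→Nakamura+Zhao, Thu-PM→Nakamura+Singh, Fri-AM→Singh, Fri-PM→Zhao.
Total: 22 + 24 + 22 + 24 + 28 + 34 + 22 + 28 + 22 + 24 + 24 + 28 = $302.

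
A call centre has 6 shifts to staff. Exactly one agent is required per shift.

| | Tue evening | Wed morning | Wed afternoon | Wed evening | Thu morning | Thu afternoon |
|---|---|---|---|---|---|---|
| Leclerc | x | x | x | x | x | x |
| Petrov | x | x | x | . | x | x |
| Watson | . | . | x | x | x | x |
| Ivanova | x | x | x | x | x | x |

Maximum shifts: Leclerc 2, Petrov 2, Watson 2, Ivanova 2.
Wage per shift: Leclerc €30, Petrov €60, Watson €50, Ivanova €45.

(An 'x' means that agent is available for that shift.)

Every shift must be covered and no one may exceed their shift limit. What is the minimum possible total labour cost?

€250

Picking the cheapest available agent for each shift independently would cost €180, but that ignores the shift limits.
An optimal schedule: Tue evening→Leclerc, Wed morning→Leclerc, Wed afternoon→Ivanova, Wed evening→Ivanova, Thu morning→Watson, Thu afternoon→Watson.
Total: 30 + 30 + 45 + 45 + 50 + 50 = €250.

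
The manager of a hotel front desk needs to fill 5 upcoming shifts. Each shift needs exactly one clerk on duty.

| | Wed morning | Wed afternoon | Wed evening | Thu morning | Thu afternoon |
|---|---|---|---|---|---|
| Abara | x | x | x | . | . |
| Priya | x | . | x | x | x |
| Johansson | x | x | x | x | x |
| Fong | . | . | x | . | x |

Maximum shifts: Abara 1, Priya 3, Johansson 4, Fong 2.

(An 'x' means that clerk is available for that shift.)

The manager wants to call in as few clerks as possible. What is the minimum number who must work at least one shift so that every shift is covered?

2

5 slots to fill and no one can take more than 4, so at least ⌈5/4⌉ = 2 clerks are needed.
Abara and Johansson alone can cover everything: Wed morning→Abara, Wed afternoon→Johansson, Wed evening→Johansson, Thu morning→Johansson, Thu afternoon→Johansson.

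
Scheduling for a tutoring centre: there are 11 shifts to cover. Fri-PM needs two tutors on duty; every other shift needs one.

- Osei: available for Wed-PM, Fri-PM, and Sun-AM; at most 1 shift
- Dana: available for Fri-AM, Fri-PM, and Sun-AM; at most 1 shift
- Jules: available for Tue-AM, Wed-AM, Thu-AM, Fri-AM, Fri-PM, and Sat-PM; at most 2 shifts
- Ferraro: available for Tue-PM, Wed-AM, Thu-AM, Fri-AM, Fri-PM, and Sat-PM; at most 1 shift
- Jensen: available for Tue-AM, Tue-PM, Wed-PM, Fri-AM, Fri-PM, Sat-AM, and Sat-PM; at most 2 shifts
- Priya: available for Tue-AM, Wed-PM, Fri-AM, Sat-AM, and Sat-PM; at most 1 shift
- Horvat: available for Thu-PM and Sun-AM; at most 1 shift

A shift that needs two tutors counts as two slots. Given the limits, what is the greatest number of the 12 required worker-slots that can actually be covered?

Total capacity across all tutors is 1+1+2+1+2+1+1 = 9, and 12 slots are needed, so at most 9 can be filled.
An assignment achieving 9: Tue-AM→Jensen, Tue-PM→Ferraro, Wed-AM→Jules, Wed-PM→Osei, Thu-AM→Jules, Thu-PM→Horvat, Sat-AM→Jensen, Sat-PM→Priya, Sun-AM→Dana.
Loads: Osei 1/1, Dana 1/1, Jules 2/2, Ferraro 1/1, Jensen 2/2, Priya 1/1, Horvat 1/1.

9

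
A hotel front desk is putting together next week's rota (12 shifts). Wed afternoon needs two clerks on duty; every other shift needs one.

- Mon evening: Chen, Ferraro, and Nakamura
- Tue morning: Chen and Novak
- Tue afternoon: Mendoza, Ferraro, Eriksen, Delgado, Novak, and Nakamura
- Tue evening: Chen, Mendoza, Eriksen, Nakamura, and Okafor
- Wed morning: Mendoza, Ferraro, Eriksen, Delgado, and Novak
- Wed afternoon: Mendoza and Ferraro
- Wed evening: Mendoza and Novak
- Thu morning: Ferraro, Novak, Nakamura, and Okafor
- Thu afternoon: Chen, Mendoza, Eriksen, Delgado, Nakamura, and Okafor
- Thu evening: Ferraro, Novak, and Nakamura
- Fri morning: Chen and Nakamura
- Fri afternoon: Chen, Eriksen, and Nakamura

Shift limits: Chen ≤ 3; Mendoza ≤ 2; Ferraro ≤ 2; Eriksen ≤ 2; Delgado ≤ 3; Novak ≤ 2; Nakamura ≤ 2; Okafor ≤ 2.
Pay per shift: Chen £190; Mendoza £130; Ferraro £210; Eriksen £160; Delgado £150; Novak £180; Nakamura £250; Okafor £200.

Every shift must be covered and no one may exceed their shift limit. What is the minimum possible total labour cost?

Wed afternoon can only be covered by Mendoza and Ferraro, so that assignment is forced.
Picking the cheapest available clerk for each shift independently would cost £2070, but that ignores the shift limits.
An optimal schedule: Mon evening→Chen, Tue morning→Chen, Tue afternoon→Delgado, Tue evening→Eriksen, Wed morning→Delgado, Wed afternoon→Mendoza+Ferraro, Wed evening→Mendoza, Thu morning→Novak, Thu afternoon→Delgado, Thu evening→Novak, Fri morning→Chen, Fri afternoon→Eriksen.
Total: 190 + 190 + 150 + 160 + 150 + 130 + 210 + 130 + 180 + 150 + 180 + 190 + 160 = £2170.

£2170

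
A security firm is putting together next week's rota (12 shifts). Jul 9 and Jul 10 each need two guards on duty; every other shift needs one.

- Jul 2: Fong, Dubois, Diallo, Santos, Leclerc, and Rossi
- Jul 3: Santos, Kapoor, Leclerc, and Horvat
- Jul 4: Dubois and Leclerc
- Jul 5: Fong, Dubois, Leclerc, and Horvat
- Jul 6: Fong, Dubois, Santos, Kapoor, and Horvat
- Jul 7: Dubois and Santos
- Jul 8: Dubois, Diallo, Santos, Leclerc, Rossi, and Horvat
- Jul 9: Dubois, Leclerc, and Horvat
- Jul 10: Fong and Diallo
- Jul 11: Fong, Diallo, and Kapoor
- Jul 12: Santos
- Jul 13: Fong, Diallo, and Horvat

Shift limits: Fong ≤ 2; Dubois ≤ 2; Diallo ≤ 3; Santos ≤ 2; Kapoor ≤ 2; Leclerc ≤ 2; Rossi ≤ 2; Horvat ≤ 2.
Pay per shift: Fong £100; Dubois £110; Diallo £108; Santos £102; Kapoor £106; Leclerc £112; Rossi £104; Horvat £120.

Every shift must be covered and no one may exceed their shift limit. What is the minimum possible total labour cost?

Jul 10 can only be covered by Fong and Diallo, so that assignment is forced.
Jul 12 can only be covered by Santos, so that assignment is forced.
Picking the cheapest available guard for each shift independently would cost £1448, but that ignores the shift limits.
An optimal schedule: Jul 2→Rossi, Jul 3→Kapoor, Jul 4→Dubois, Jul 5→Fong, Jul 6→Kapoor, Jul 7→Santos, Jul 8→Rossi, Jul 9→Dubois+Leclerc, Jul 10→Fong+Diallo, Jul 11→Diallo, Jul 12→Santos, Jul 13→Diallo.
Total: 104 + 106 + 110 + 100 + 106 + 102 + 104 + 110 + 112 + 100 + 108 + 108 + 102 + 108 = £1480.

£1480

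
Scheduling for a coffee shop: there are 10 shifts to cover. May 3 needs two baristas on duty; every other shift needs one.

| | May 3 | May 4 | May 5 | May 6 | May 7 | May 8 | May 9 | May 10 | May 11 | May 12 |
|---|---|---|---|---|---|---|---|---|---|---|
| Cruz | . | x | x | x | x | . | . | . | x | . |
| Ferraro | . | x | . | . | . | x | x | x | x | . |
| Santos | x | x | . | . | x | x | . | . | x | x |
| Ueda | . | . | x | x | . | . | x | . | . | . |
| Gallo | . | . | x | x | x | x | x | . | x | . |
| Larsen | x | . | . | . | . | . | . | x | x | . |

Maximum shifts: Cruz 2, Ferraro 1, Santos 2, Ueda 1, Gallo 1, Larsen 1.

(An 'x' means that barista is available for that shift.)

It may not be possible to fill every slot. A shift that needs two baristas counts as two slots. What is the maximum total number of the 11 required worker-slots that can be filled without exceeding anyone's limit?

Total capacity across all baristas is 2+1+2+1+1+1 = 8, and 11 slots are needed, so at most 8 can be filled.
An assignment achieving 8: May 3→Santos+Larsen, May 4→Cruz, May 5→Cruz, May 6→Ueda, May 7→Gallo, May 10→Ferraro, May 12→Santos.
Loads: Cruz 2/2, Ferraro 1/1, Santos 2/2, Ueda 1/1, Gallo 1/1, Larsen 1/1.

8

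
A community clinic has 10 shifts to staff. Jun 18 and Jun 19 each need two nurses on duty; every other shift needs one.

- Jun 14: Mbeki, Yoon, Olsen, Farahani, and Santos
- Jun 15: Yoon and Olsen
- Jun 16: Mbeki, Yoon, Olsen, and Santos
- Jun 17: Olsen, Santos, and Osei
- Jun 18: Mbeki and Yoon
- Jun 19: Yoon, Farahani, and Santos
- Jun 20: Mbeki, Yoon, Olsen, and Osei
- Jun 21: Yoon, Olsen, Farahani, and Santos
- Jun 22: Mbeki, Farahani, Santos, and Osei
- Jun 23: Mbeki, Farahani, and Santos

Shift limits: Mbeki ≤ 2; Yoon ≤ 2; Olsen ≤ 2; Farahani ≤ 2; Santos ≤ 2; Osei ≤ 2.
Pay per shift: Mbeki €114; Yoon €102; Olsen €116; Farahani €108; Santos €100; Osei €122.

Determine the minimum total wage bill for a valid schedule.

€1324

Jun 18 can only be covered by Mbeki and Yoon, so that assignment is forced.
Picking the cheapest available nurse for each shift independently would cost €1222, but that ignores the shift limits.
An optimal schedule: Jun 14→Santos, Jun 15→Yoon, Jun 16→Olsen, Jun 17→Olsen, Jun 18→Mbeki+Yoon, Jun 19→Farahani+Santos, Jun 20→Osei, Jun 21→Farahani, Jun 22→Osei, Jun 23→Mbeki.
Total: 100 + 102 + 116 + 116 + 114 + 102 + 108 + 100 + 122 + 108 + 122 + 114 = €1324.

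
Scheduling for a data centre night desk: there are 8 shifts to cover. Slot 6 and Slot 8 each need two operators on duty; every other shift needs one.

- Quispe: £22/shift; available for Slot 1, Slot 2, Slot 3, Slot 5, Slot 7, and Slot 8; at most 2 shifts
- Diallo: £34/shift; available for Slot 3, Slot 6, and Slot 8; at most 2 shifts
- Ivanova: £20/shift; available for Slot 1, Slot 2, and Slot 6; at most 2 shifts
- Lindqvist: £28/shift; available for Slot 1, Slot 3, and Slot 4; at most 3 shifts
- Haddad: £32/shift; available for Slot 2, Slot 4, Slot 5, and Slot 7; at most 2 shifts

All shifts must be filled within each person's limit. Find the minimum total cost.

Slot 6 can only be covered by Diallo and Ivanova, so that assignment is forced.
Slot 8 can only be covered by Quispe and Diallo, so that assignment is forced.
Picking the cheapest available operator for each shift independently would cost £244, but that ignores the shift limits.
An optimal schedule: Slot 1→Lindqvist, Slot 2→Ivanova, Slot 3→Lindqvist, Slot 4→Lindqvist, Slot 5→Quispe, Slot 6→Ivanova+Diallo, Slot 7→Haddad, Slot 8→Quispe+Diallo.
Total: 28 + 20 + 28 + 28 + 22 + 20 + 34 + 32 + 22 + 34 = £268.

£268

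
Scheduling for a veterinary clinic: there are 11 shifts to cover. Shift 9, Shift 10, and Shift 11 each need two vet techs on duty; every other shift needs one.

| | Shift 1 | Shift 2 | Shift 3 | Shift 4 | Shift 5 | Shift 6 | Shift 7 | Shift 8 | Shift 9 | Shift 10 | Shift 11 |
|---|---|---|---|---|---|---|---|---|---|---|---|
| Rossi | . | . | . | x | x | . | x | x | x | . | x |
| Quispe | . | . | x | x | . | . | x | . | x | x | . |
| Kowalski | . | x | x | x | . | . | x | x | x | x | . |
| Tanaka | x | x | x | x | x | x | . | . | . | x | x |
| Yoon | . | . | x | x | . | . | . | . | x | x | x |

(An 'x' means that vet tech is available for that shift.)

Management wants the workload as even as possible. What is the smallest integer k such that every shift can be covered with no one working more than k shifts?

3

With 5 vet techs and 14 worker-slots to fill, someone must work at least ⌈14/5⌉ = 3 shifts, so k ≥ 3.
k = 3 works: Shift 1→Tanaka, Shift 2→Kowalski, Shift 3→Quispe, Shift 4→Quispe, Shift 5→Rossi, Shift 6→Tanaka, Shift 7→Rossi, Shift 8→Rossi, Shift 9→Quispe+Kowalski, Shift 10→Kowalski+Yoon, Shift 11→Tanaka+Yoon.
Loads: Rossi 3, Quispe 3, Kowalski 3, Tanaka 3, Yoon 2 — all ≤ 3.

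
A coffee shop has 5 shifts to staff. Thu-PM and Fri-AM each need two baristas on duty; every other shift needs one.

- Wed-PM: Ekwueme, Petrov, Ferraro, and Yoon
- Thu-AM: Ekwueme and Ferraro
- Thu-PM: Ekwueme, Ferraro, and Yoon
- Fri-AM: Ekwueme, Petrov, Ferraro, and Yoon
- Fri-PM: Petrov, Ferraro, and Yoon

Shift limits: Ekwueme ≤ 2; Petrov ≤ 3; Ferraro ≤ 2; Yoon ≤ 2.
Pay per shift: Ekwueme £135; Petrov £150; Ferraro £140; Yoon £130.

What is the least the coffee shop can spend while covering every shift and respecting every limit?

Picking the cheapest available barista for each shift independently would cost £925, but that ignores the shift limits.
An optimal schedule: Wed-PM→Ferraro, Thu-AM→Ekwueme, Thu-PM→Yoon+Ekwueme, Fri-AM→Ferraro+Petrov, Fri-PM→Yoon.
Total: 140 + 135 + 130 + 135 + 140 + 150 + 130 = £960.

£960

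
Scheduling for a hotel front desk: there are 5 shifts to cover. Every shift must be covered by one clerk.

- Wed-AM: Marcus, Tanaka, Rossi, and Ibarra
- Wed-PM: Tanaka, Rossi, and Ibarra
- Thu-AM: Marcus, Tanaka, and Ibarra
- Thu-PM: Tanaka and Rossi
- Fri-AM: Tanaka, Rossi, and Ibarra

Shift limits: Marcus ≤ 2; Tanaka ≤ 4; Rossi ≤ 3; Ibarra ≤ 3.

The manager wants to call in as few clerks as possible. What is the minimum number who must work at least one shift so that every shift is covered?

2

5 slots to fill and no one can take more than 4, so at least ⌈5/4⌉ = 2 clerks are needed.
Marcus and Tanaka alone can cover everything: Wed-AM→Marcus, Wed-PM→Tanaka, Thu-AM→Marcus, Thu-PM→Tanaka, Fri-AM→Tanaka.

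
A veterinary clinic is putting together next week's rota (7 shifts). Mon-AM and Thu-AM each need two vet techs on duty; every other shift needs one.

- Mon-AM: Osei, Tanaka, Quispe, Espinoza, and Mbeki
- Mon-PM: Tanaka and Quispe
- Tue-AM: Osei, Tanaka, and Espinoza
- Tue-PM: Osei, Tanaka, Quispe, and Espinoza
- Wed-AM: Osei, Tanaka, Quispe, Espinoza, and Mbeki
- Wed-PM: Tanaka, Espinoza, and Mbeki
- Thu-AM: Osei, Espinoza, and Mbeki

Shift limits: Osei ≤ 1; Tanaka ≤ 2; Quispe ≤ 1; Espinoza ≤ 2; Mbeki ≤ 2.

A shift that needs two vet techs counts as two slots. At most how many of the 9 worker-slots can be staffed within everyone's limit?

Total capacity across all vet techs is 1+2+1+2+2 = 8, and 9 slots are needed, so at most 8 can be filled.
An assignment achieving 8: Mon-AM→Espinoza+Mbeki, Mon-PM→Tanaka, Tue-AM→Osei, Tue-PM→Quispe, Wed-PM→Tanaka, Thu-AM→Espinoza+Mbeki.
Loads: Osei 1/1, Tanaka 2/2, Quispe 1/1, Espinoza 2/2, Mbeki 2/2.

8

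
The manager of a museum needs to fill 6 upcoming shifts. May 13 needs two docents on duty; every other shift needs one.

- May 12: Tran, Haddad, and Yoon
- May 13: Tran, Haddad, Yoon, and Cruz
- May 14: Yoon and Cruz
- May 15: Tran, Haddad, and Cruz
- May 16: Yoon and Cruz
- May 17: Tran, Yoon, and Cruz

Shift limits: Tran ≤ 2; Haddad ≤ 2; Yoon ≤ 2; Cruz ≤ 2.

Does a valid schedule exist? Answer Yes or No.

One valid schedule: May 12→Tran, May 13→Haddad+Cruz, May 14→Yoon, May 15→Tran, May 16→Yoon, May 17→Cruz.
Loads: Tran 2/2, Haddad 1/2, Yoon 2/2, Cruz 2/2 — all within limits.

Yes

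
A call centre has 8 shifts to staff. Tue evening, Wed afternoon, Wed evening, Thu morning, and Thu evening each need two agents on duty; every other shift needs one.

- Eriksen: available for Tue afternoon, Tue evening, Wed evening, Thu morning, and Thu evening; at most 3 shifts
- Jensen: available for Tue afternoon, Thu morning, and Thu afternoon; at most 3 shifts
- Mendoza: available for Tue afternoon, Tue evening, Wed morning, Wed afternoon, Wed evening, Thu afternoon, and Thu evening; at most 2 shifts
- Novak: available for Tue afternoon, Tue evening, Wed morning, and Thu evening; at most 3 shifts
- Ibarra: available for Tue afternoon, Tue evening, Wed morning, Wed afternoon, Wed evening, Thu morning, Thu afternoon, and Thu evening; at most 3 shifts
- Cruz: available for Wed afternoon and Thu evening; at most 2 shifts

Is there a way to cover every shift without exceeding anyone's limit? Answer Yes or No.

Yes

One valid schedule: Tue afternoon→Eriksen, Tue evening→Novak+Ibarra, Wed morning→Mendoza, Wed afternoon→Mendoza+Ibarra, Wed evening→Eriksen+Ibarra, Thu morning→Eriksen+Jensen, Thu afternoon→Jensen, Thu evening→Novak+Cruz.
Loads: Eriksen 3/3, Jensen 2/3, Mendoza 2/2, Novak 2/3, Ibarra 3/3, Cruz 1/2 — all within limits.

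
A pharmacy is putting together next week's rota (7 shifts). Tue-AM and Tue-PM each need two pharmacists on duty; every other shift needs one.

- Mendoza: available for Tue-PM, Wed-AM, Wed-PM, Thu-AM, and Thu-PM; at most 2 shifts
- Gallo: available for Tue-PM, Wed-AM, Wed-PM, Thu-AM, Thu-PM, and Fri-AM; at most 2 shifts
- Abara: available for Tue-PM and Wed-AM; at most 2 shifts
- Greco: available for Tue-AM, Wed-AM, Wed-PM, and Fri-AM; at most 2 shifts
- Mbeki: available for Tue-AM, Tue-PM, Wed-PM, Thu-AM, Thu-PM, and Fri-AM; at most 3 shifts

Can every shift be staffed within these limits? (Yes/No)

Yes

Tue-AM can only be covered by Greco and Mbeki, so that assignment is forced.
One valid schedule: Tue-AM→Greco+Mbeki, Tue-PM→Abara+Mbeki, Wed-AM→Gallo, Wed-PM→Greco, Thu-AM→Mendoza, Thu-PM→Mendoza, Fri-AM→Gallo.
Loads: Mendoza 2/2, Gallo 2/2, Abara 1/2, Greco 2/2, Mbeki 2/3 — all within limits.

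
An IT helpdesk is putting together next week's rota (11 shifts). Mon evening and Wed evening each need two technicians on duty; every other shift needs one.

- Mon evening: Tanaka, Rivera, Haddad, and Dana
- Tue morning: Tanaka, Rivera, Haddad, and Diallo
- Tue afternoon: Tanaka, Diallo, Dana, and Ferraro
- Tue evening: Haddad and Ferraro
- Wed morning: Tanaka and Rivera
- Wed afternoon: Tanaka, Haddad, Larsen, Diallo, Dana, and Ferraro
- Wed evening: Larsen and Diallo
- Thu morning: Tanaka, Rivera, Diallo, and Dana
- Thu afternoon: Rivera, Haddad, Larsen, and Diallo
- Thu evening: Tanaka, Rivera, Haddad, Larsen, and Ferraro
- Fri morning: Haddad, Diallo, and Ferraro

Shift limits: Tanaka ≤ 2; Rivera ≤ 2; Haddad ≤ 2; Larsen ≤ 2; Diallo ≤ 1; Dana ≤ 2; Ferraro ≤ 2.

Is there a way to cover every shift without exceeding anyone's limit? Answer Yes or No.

Wed evening can only be covered by Larsen and Diallo, so that assignment is forced.
One valid schedule: Mon evening→Rivera+Dana, Tue morning→Tanaka, Tue afternoon→Dana, Tue evening→Haddad, Wed morning→Tanaka, Wed afternoon→Ferraro, Wed evening→Larsen+Diallo, Thu morning→Rivera, Thu afternoon→Larsen, Thu evening→Ferraro, Fri morning→Haddad.
Loads: Tanaka 2/2, Rivera 2/2, Haddad 2/2, Larsen 2/2, Diallo 1/1, Dana 2/2, Ferraro 2/2 — all within limits.

Yes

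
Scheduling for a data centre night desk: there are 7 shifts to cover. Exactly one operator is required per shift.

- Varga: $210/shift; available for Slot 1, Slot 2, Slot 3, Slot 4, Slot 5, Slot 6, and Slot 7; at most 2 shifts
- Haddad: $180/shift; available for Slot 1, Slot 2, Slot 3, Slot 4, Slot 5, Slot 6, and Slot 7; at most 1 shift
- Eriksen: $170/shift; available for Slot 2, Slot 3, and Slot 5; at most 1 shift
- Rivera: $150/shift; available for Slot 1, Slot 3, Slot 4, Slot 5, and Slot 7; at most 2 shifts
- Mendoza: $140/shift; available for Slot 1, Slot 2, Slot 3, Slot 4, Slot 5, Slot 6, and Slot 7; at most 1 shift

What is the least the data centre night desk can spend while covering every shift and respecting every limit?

$1210

Picking the cheapest available operator for each shift independently would cost $980, but that ignores the shift limits.
An optimal schedule: Slot 1→Varga, Slot 2→Haddad, Slot 3→Eriksen, Slot 4→Rivera, Slot 5→Mendoza, Slot 6→Varga, Slot 7→Rivera.
Total: 210 + 180 + 170 + 150 + 140 + 210 + 150 = $1210.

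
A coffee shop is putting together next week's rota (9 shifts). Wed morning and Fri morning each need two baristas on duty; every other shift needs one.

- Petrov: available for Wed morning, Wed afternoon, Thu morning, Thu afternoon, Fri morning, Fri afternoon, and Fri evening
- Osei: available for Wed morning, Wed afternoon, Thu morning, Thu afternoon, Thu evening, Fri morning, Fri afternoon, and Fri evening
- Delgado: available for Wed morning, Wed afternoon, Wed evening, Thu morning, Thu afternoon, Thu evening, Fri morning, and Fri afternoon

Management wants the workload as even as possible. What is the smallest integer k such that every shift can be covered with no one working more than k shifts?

4

With 3 baristas and 11 worker-slots to fill, someone must work at least ⌈11/3⌉ = 4 shifts, so k ≥ 4.
k = 4 works: Wed morning→Petrov+Osei, Wed afternoon→Petrov, Wed evening→Delgado, Thu morning→Petrov, Thu afternoon→Osei, Thu evening→Osei, Fri morning→Osei+Delgado, Fri afternoon→Delgado, Fri evening→Petrov.
Loads: Petrov 4, Osei 4, Delgado 3 — all ≤ 4.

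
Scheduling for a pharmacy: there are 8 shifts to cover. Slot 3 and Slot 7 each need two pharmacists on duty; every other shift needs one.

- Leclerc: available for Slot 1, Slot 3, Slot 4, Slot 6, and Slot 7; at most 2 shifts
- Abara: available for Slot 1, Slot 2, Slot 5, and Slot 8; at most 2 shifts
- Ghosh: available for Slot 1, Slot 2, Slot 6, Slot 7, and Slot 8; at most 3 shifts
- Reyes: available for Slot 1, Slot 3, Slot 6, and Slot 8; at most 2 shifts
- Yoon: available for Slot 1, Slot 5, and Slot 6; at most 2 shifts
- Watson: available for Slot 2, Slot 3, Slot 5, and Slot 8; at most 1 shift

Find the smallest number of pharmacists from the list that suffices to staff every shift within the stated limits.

5

10 slots to fill and no one can take more than 3, so at least ⌈10/3⌉ = 4 pharmacists are needed.
Any 4 pharmacists together have capacity at most 3+2+2+2 = 9 < 10 slots, so 4 can never suffice.
Leclerc, Abara, Ghosh, Reyes, and Watson alone can cover everything: Slot 1→Ghosh, Slot 2→Abara, Slot 3→Reyes+Watson, Slot 4→Leclerc, Slot 5→Abara, Slot 6→Ghosh, Slot 7→Leclerc+Ghosh, Slot 8→Reyes.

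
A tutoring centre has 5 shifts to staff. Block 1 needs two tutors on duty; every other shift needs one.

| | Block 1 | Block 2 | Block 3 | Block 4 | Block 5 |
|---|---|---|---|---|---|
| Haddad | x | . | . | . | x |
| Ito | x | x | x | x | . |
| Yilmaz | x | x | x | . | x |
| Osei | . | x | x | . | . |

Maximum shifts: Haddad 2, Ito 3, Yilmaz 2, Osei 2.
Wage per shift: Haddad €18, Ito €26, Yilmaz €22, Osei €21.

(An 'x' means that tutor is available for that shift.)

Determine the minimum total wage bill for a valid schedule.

Block 4 can only be covered by Ito, so that assignment is forced.
Picking the cheapest available tutor for each shift independently would cost €126, and that bound is achievable.
An optimal schedule: Block 1→Haddad+Yilmaz, Block 2→Osei, Block 3→Osei, Block 4→Ito, Block 5→Haddad.
Total: 18 + 22 + 21 + 21 + 26 + 18 = €126.

€126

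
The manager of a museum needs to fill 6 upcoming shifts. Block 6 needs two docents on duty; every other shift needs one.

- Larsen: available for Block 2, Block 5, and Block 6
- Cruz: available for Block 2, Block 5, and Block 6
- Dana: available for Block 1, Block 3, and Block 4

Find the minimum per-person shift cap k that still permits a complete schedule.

With 3 docents and 7 worker-slots to fill, someone must work at least ⌈7/3⌉ = 3 shifts, so k ≥ 3.
k = 3 works: Block 1→Dana, Block 2→Larsen, Block 3→Dana, Block 4→Dana, Block 5→Larsen, Block 6→Larsen+Cruz.
Loads: Larsen 3, Cruz 1, Dana 3 — all ≤ 3.

3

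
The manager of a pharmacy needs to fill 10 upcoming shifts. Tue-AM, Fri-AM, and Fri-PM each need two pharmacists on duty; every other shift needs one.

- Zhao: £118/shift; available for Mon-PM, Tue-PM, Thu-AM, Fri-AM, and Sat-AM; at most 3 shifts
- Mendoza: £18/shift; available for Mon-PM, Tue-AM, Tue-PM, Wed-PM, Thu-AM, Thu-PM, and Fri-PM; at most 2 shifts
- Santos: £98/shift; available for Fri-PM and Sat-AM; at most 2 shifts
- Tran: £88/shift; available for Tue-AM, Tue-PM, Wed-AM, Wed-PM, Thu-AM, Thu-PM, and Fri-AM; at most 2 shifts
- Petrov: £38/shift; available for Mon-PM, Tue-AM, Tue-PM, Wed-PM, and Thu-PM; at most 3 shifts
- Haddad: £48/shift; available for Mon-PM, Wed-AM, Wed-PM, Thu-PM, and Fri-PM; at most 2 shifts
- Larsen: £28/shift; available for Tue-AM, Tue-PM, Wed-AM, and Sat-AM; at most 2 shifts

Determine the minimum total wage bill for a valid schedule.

Fri-AM can only be covered by Zhao and Tran, so that assignment is forced.
Picking the cheapest available pharmacist for each shift independently would cost £464, but that ignores the shift limits.
An optimal schedule: Mon-PM→Petrov, Tue-AM→Petrov+Tran, Tue-PM→Larsen, Wed-AM→Larsen, Wed-PM→Petrov, Thu-AM→Mendoza, Thu-PM→Haddad, Fri-AM→Tran+Zhao, Fri-PM→Mendoza+Haddad, Sat-AM→Santos.
Total: 38 + 38 + 88 + 28 + 28 + 38 + 18 + 48 + 88 + 118 + 18 + 48 + 98 = £694.

£694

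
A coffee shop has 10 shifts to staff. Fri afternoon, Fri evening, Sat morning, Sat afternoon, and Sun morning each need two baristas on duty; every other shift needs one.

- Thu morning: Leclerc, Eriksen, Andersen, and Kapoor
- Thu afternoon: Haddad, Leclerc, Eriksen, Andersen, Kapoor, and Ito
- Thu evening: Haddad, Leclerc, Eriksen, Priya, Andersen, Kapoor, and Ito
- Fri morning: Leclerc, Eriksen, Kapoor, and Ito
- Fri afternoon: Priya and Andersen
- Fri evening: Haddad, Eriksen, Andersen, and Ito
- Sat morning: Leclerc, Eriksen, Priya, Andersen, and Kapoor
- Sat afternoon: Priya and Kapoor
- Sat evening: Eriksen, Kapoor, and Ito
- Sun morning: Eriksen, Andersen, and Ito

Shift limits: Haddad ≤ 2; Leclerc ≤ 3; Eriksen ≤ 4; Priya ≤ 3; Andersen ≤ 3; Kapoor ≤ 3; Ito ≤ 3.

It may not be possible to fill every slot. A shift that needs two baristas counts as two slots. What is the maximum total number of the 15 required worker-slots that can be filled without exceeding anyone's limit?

Total capacity across all baristas is 2+3+4+3+3+3+3 = 21, and 15 slots are needed, so at most 15 can be filled.
An assignment achieving 15: Thu morning→Leclerc, Thu afternoon→Haddad, Thu evening→Priya, Fri morning→Leclerc, Fri afternoon→Priya+Andersen, Fri evening→Haddad+Eriksen, Sat morning→Leclerc+Eriksen, Sat afternoon→Priya+Kapoor, Sat evening→Eriksen, Sun morning→Eriksen+Andersen.
Loads: Haddad 2/2, Leclerc 3/3, Eriksen 4/4, Priya 3/3, Andersen 2/3, Kapoor 1/3, Ito 0/3.

15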